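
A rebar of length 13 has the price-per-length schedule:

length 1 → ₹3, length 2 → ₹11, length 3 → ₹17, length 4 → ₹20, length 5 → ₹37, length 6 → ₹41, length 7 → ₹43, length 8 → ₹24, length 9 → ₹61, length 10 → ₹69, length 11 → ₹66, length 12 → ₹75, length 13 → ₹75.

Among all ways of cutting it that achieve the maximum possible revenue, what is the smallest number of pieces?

3

Let r[k] be the best obtainable value from length k. For each k, try every first piece i and keep the best of price[i] + r[k−i].
r[1] = 3
r[2] = max(3+3, 11+0) = 11
r[3] = max(3+11, 11+3, 17+0) = 17
r[4] = max(3+17, 11+11, 17+3, 20+0) = 22
r[5] = max(3+22, 11+17, 17+11, 20+3, 37+0) = 37
r[6] = max(3+37, 11+22, 17+17, 20+11, 37+3, 41+0) = 41
r[7] = max(3+41, 11+37, 17+22, …, 41+3, 43+0) = 48
r[8] = max(3+48, 11+41, 17+37, …, 43+3, 24+0) = 54
r[9] = max(3+54, 11+48, 17+41, …, 24+3, 61+0) = 61
r[10] = max(3+61, 11+54, 17+48, …, 61+3, 69+0) = 74
r[11] = max(3+74, 11+61, 17+54, …, 69+3, 66+0) = 78
r[12] = max(3+78, 11+74, 17+61, …, 66+3, 75+0) = 85
r[13] = max(3+85, 11+78, 17+74, …, 75+3, 75+0) = 91
Maximum revenue is ₹91.
Now minimize piece count subject to staying optimal: for each k, pieces[k] = 1 + min over i with p[i]+r[k−i]=r[k] of pieces[k−i].
pieces[10] = 2
pieces[11] = 2
pieces[12] = 3
pieces[13] = 3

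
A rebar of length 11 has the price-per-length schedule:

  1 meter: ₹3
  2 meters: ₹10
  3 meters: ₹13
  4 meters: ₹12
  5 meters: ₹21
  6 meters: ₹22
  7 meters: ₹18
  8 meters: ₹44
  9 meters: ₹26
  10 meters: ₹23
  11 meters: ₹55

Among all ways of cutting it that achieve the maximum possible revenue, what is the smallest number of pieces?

Let r[k] be the best obtainable value from length k. For each k, try every first piece i and keep the best of price[i] + r[k−i].
r[1] = 3
r[2] = 10
r[3] = 13  (first piece 1, then r[2]=10)
r[4] = 20  (first piece 2, then r[2]=10)
r[5] = 23  (first piece 1, then r[4]=20)
r[6] = 30  (first piece 2, then r[4]=20)
r[7] = 33  (first piece 1, then r[6]=30)
r[8] = 44
r[9] = 47  (first piece 1, then r[8]=44)
r[10] = 54  (first piece 2, then r[8]=44)
r[11] = 57  (first piece 1, then r[10]=54)
Maximum revenue is ₹57.
Now minimize piece count subject to staying optimal: for each k, pieces[k] = 1 + min over i with p[i]+r[k−i]=r[k] of pieces[k−i].
pieces[8] = 1
pieces[9] = 2
pieces[10] = 2
pieces[11] = 2

2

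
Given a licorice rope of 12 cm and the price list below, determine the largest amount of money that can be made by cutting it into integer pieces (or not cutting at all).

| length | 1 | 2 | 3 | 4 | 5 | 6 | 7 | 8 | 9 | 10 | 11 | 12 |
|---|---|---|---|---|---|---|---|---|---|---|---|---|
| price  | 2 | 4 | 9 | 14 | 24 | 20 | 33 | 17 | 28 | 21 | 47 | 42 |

57

Let v[k] be the best obtainable value from length k. For each k, try every first piece i and keep the best of price[i] + v[k−i].
v[1] = 2
v[2] = 4  (first piece 1, then v[1]=2)
v[3] = 9
v[4] = 14
v[5] = 24
v[6] = 26  (first piece 1, then v[5]=24)
v[7] = 33
v[8] = 35  (first piece 1, then v[7]=33)
v[9] = 38  (first piece 4, then v[5]=24)
v[10] = 48  (first piece 5, then v[5]=24)
v[11] = 50  (first piece 1, then v[10]=48)
v[12] = 57  (first piece 5, then v[7]=33)
One optimal cutting: 7 + 5 → ¢33 + ¢24 = ¢57.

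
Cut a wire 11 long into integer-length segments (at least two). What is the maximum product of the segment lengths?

Let m[k] be the best product for length k (with at least one cut). For each first piece i, the rest contributes max(k−i, m[k−i]).
m[2] = 1·max(1,0) = 1·1 = 1
m[3] = 1·max(2,1) = 1·2 = 2
m[4] = 2·max(2,1) = 2·2 = 4
m[5] = 2·max(3,2) = 2·3 = 6
m[6] = 3·max(3,2) = 3·3 = 9
m[7] = 2·max(5,6) = 2·6 = 12
m[8] = 2·max(6,9) = 2·9 = 18
m[9] = 3·max(6,9) = 3·9 = 27
m[10] = 2·max(8,18) = 2·18 = 36
m[11] = 2·max(9,27) = 2·27 = 54
One optimal split: 3 + 3 + 3 + 2; product 3·3·3·2 = 54.

54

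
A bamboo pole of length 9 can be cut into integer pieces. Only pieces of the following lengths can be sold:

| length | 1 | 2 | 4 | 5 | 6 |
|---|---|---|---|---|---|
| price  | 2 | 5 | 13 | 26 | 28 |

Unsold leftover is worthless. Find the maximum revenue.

39

Let f[k] be the best obtainable value from length k. For each k, try every first piece i and keep the best of price[i] + f[k−i].
f[1] = 2
f[2] = max(2+2, 5+0) = 5
f[3] = max(2+5, 5+2) = 7
f[4] = max(2+7, 5+5, 13+0) = 13
f[5] = max(2+13, 5+7, 13+2, 26+0) = 26
f[6] = max(2+26, 5+13, 13+5, 26+2, 28+0) = 28
f[7] = max(2+28, 5+26, 13+7, 26+5, 28+2) = 31
f[8] = max(2+31, 5+28, 13+13, 26+7, 28+5) = 33
f[9] = max(2+33, 5+31, 13+26, 26+13, 28+7) = 39
One optimal cutting: 5 + 4 → $39.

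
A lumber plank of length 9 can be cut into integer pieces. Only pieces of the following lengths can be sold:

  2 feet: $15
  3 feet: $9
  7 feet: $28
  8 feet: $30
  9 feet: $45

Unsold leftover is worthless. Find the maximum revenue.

60

Let r[k] be the best obtainable value from length k. For each k, try every first piece i and keep the best of price[i] + r[k−i].
r[1] = 0
r[2] = 15
r[3] = max(15+0, 9+0) = 15
r[4] = max(15+15, 9+0) = 30
r[5] = max(15+15, 9+15) = 30
r[6] = max(15+30, 9+15) = 45
r[7] = max(15+30, 9+30, 28+0) = 45
r[8] = max(15+45, 9+30, 28+0, 30+0) = 60
r[9] = max(15+45, 9+45, 28+15, 30+0, 45+0) = 60
One optimal cutting: pieces 2 + 2 + 2 + 2 with 1 foot of scrap → $60.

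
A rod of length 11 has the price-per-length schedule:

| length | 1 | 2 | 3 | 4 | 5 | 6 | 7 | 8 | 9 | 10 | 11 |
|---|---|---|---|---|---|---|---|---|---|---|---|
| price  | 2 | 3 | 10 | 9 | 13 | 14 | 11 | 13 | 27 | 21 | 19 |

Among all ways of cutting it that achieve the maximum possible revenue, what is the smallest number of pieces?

5

Consider every possible first cut. r[k] is the best of p[i]+r[k−i] over all sellable i≤k.
r[1] = 2
r[2] = max(2+2, 3+0) = 4
r[3] = max(2+4, 3+2, 10+0) = 10
r[4] = max(2+10, 3+4, 10+2, 9+0) = 12
r[5] = max(2+12, 3+10, 10+4, 9+2, 13+0) = 14
r[6] = max(2+14, 3+12, 10+10, 9+4, 13+2, 14+0) = 20
r[7] = max(2+20, 3+14, 10+12, …, 14+2, 11+0) = 22
r[8] = max(2+22, 3+20, 10+14, …, 11+2, 13+0) = 24
r[9] = max(2+24, 3+22, 10+20, …, 13+2, 27+0) = 30
r[10] = max(2+30, 3+24, 10+22, …, 27+2, 21+0) = 32
r[11] = max(2+32, 3+30, 10+24, …, 21+2, 19+0) = 34
Maximum revenue is 34.
Now minimize piece count subject to staying optimal: for each k, pieces[k] = 1 + min over i with p[i]+r[k−i]=r[k] of pieces[k−i].
pieces[8] = 4
pieces[9] = 3
pieces[10] = 4
pieces[11] = 5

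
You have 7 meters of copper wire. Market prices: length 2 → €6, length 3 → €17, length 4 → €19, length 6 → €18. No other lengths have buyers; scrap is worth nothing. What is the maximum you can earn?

Let r[k] be the best obtainable value from length k. For each k, try every first piece i and keep the best of price[i] + r[k−i].
r[1] = 0
r[2] = 6
r[3] = 17
r[4] = 19
r[5] = 23  (first piece 2, then r[3]=17)
r[6] = 34  (first piece 3, then r[3]=17)
r[7] = 36  (first piece 3, then r[4]=19)
One optimal cutting: 4 + 3 → €36.

36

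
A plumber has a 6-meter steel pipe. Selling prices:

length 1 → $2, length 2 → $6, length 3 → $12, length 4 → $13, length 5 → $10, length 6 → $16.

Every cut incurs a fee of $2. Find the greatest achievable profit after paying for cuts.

22

Let net[k] be the best obtainable value from length k. For each k, try every first piece i and keep the best of price[i] + net[k−i] minus the 2 cut fee when i<k.
net[1] = 2
net[2] = 6
net[3] = 12
net[4] = 13
net[5] = 16  (first piece 2, then net[3]=12)
net[6] = 22  (first piece 3, then net[3]=12)
One optimal plan: pieces 3 + 3 (1 cut) → $24 − $2 = $22.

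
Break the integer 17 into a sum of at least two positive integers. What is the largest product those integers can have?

486

Define g[k] = max over 1≤i<k of i · max(k−i, g[k−i]); the inner max lets the remainder stay uncut if that's better.
Small cases: g[2]=1, g[3]=2, g[4]=4, g[5]=6, g[6]=9, g[7]=12, g[8]=18, g[9]=27.
g[10] = 2*max(8,18) = 2*18 = 36
g[11] = 2*max(9,27) = 2*27 = 54
g[12] = 3*max(9,27) = 3*27 = 81
g[13] = 2*max(11,54) = 2*54 = 108
g[14] = 2*max(12,81) = 2*81 = 162
g[15] = 3*max(12,81) = 3*81 = 243
g[16] = 2*max(14,162) = 2*162 = 324
g[17] = 2*max(15,243) = 2*243 = 486
One optimal split: 3 + 3 + 3 + 3 + 3 + 2; product 3*3*3*3*3*2 = 486.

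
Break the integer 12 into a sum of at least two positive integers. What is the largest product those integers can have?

Fill P[k] for k=2..12: at each k try every first piece i and multiply by the better of (k−i) uncut or P[k−i].
P[2] = 1*max(1,0) = 1*1 = 1
P[3] = 1*max(2,1) = 1*2 = 2
P[4] = 2*max(2,1) = 2*2 = 4
P[5] = 2*max(3,2) = 2*3 = 6
P[6] = 3*max(3,2) = 3*3 = 9
P[7] = 2*max(5,6) = 2*6 = 12
P[8] = 2*max(6,9) = 2*9 = 18
P[9] = 3*max(6,9) = 3*9 = 27
P[10] = 2*max(8,18) = 2*18 = 36
P[11] = 2*max(9,27) = 2*27 = 54
P[12] = 3*max(9,27) = 3*27 = 81
One optimal split: 3 + 3 + 3 + 3; product 3*3*3*3 = 81.

81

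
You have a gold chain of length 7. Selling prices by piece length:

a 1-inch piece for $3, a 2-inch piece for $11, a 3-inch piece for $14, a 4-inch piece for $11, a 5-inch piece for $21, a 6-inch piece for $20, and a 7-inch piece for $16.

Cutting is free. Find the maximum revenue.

Let v[k] be the best obtainable value from length k. For each k, try every first piece i and keep the best of price[i] + v[k−i].
v[1] = 3
v[2] = max(3+3, 11+0) = 11
v[3] = max(3+11, 11+3, 14+0) = 14
v[4] = max(3+14, 11+11, 14+3, 11+0) = 22
v[5] = max(3+22, 11+14, 14+11, 11+3, 21+0) = 25
v[6] = max(3+25, 11+22, 14+14, 11+11, 21+3, 20+0) = 33
v[7] = max(3+33, 11+25, 14+22, …, 20+3, 16+0) = 36
One optimal cutting: 2 + 2 + 2 + 1 → $11 + $11 + $11 + $3 = $36.

36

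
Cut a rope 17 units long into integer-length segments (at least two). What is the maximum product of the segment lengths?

Let g[k] be the best product for length k (with at least one cut). For each first piece i, the rest contributes max(k−i, g[k−i]).
Small cases: g[2]=1, g[3]=2, g[4]=4, g[5]=6, g[6]=9, g[7]=12, g[8]=18, g[9]=27.
g[10] = 2*max(8,18) = 2*18 = 36
g[11] = 2*max(9,27) = 2*27 = 54
g[12] = 3*max(9,27) = 3*27 = 81
g[13] = 2*max(11,54) = 2*54 = 108
g[14] = 2*max(12,81) = 2*81 = 162
g[15] = 3*max(12,81) = 3*81 = 243
g[16] = 2*max(14,162) = 2*162 = 324
g[17] = 2*max(15,243) = 2*243 = 486
One optimal split: 3 + 3 + 3 + 3 + 3 + 2; product 3*3*3*3*3*2 = 486.

486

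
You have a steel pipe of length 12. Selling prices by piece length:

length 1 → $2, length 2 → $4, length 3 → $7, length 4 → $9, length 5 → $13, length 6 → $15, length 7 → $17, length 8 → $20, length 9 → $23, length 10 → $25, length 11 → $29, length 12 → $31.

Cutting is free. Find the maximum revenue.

31

Build v[k] bottom-up: v[k] = max over allowed piece i of (p[i] + v[k−i]).
v[1] = 2
v[2] = max(2+2, 4+0) = 4
v[3] = max(2+4, 4+2, 7+0) = 7
v[4] = max(2+7, 4+4, 7+2, 9+0) = 9
v[5] = max(2+9, 4+7, 7+4, 9+2, 13+0) = 13
v[6] = max(2+13, 4+9, 7+7, 9+4, 13+2, 15+0) = 15
v[7] = max(2+15, 4+13, 7+9, …, 15+2, 17+0) = 17
v[8] = max(2+17, 4+15, 7+13, …, 17+2, 20+0) = 20
v[9] = max(2+20, 4+17, 7+15, …, 20+2, 23+0) = 23
v[10] = max(2+23, 4+20, 7+17, …, 23+2, 25+0) = 26
v[11] = max(2+26, 4+23, 7+20, …, 25+2, 29+0) = 29
v[12] = max(2+29, 4+26, 7+23, …, 29+2, 31+0) = 31
One optimal cutting: 11 + 1 → $29 + $2 = $31.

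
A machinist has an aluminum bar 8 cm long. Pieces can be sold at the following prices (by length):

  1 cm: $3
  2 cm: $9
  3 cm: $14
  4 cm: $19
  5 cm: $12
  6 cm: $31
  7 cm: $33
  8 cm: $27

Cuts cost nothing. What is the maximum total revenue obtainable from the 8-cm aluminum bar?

40

Consider every possible first cut. v[k] is the best of p[i]+v[k−i] over all sellable i≤k.
v[1] = 3
v[2] = max(3+3, 9+0) = 9
v[3] = max(3+9, 9+3, 14+0) = 14
v[4] = max(3+14, 9+9, 14+3, 19+0) = 19
v[5] = max(3+19, 9+14, 14+9, 19+3, 12+0) = 23
v[6] = max(3+23, 9+19, 14+14, 19+9, 12+3, 31+0) = 31
v[7] = max(3+31, 9+23, 14+19, …, 31+3, 33+0) = 34
v[8] = max(3+34, 9+31, 14+23, …, 33+3, 27+0) = 40
One optimal cutting: 6 + 2 → $31 + $9 = $40.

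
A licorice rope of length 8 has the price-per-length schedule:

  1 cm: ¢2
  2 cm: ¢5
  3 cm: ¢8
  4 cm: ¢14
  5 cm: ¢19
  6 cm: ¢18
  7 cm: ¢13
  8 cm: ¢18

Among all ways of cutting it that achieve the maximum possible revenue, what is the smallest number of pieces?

2

Consider every possible first cut. r[k] is the best of p[i]+r[k−i] over all sellable i≤k.
r[1] = 2
r[2] = max(2+2, 5+0) = 5
r[3] = max(2+5, 5+2, 8+0) = 8
r[4] = max(2+8, 5+5, 8+2, 14+0) = 14
r[5] = max(2+14, 5+8, 8+5, 14+2, 19+0) = 19
r[6] = max(2+19, 5+14, 8+8, 14+5, 19+2, 18+0) = 21
r[7] = max(2+21, 5+19, 8+14, …, 18+2, 13+0) = 24
r[8] = max(2+24, 5+21, 8+19, …, 13+2, 18+0) = 28
Maximum revenue is ¢28.
Now minimize piece count subject to staying optimal: for each k, pieces[k] = 1 + min over i with p[i]+r[k−i]=r[k] of pieces[k−i].
pieces[5] = 1
pieces[6] = 2
pieces[7] = 2
pieces[8] = 2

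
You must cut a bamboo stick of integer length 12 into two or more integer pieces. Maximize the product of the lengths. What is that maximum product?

81

Fill f[k] for k=2..12: at each k try every first piece i and multiply by the better of (k−i) uncut or f[k−i].
Small cases: f[2]=1, f[3]=2, f[4]=4, f[5]=6.
f[6] = 3·max(3,2) = 3·3 = 9
f[7] = 2·max(5,6) = 2·6 = 12
f[8] = 2·max(6,9) = 2·9 = 18
f[9] = 3·max(6,9) = 3·9 = 27
f[10] = 2·max(8,18) = 2·18 = 36
f[11] = 2·max(9,27) = 2·27 = 54
f[12] = 3·max(9,27) = 3·27 = 81
One optimal split: 3 + 3 + 3 + 3; product 3·3·3·3 = 81.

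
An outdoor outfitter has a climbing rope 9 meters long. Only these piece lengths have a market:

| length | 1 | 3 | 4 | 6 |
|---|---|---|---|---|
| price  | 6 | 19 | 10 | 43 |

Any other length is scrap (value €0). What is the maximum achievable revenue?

Let f[k] be the best obtainable value from length k. For each k, try every first piece i and keep the best of price[i] + f[k−i].
f[1] = 6
f[2] = 12  (first piece 1, then f[1]=6)
f[3] = max(6+12, 19+0) = 19
f[4] = max(6+19, 19+6, 10+0) = 25
f[5] = max(6+25, 19+12, 10+6) = 31
f[6] = max(6+31, 19+19, 10+12, 43+0) = 43
f[7] = max(6+43, 19+25, 10+19, 43+6) = 49
f[8] = max(6+49, 19+31, 10+25, 43+12) = 55
f[9] = max(6+55, 19+43, 10+31, 43+19) = 62
One optimal cutting: 6 + 3 → €62.

62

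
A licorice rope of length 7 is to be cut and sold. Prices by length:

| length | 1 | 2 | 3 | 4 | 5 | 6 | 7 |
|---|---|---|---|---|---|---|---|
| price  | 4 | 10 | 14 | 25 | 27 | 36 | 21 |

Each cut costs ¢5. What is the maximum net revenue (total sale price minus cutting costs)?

35

Let net[k] be the best obtainable value from length k. For each k, try every first piece i and keep the best of price[i] + net[k−i] minus the 5 cut fee when i<k.
net[1] = 4
net[2] = max(4+4-5, 10+0) = 10
net[3] = max(4+10-5, 10+4-5, 14+0) = 14
net[4] = max(4+14-5, 10+10-5, 14+4-5, 25+0) = 25
net[5] = max(4+25-5, 10+14-5, 14+10-5, 25+4-5, 27+0) = 27
net[6] = max(4+27-5, 10+25-5, 14+14-5, 25+10-5, 27+4-5, 36+0) = 36
net[7] = max(4+36-5, 10+27-5, 14+25-5, …, 36+4-5, 21+0) = 35
One optimal plan: pieces 6 + 1 (1 cut) → ¢40 − ¢5 = ¢35.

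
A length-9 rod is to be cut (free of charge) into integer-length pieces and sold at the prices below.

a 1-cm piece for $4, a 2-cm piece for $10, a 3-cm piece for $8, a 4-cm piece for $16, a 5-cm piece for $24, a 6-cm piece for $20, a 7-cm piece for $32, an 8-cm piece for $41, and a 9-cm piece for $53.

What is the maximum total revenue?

53

Build R[k] bottom-up: R[k] = max over allowed piece i of (p[i] + R[k−i]).
R[1] = 4
R[2] = 10
R[3] = 14  (first piece 1, then R[2]=10)
R[4] = 20  (first piece 2, then R[2]=10)
R[5] = 24  (first piece 1, then R[4]=20)
R[6] = 30  (first piece 2, then R[4]=20)
R[7] = 34  (first piece 1, then R[6]=30)
R[8] = 41
R[9] = 53
Best is to sell the whole 9-cm piece uncut for $53.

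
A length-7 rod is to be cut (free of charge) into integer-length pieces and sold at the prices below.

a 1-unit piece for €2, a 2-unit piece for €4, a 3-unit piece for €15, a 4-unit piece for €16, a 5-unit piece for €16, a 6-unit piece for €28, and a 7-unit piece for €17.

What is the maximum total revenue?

32

Consider every possible first cut. v[k] is the best of p[i]+v[k−i] over all sellable i≤k.
v[1] = 2
v[2] = 4  (first piece 1, then v[1]=2)
v[3] = 15
v[4] = 17  (first piece 1, then v[3]=15)
v[5] = 19  (first piece 1, then v[4]=17)
v[6] = 30  (first piece 3, then v[3]=15)
v[7] = 32  (first piece 1, then v[6]=30)
One optimal cutting: 3 + 3 + 1 → €15 + €15 + €2 = €32.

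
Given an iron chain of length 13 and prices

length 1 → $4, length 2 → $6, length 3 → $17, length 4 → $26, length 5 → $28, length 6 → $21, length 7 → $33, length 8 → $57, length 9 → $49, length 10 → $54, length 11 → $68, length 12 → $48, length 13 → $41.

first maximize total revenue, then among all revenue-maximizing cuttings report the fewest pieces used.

Build r[k] bottom-up: r[k] = max over allowed piece i of (p[i] + r[k−i]).
r[1] = 4
r[2] = max(4+4, 6+0) = 8
r[3] = max(4+8, 6+4, 17+0) = 17
r[4] = max(4+17, 6+8, 17+4, 26+0) = 26
r[5] = max(4+26, 6+17, 17+8, 26+4, 28+0) = 30
r[6] = max(4+30, 6+26, 17+17, 26+8, 28+4, 21+0) = 34
r[7] = max(4+34, 6+30, 17+26, …, 21+4, 33+0) = 43
r[8] = max(4+43, 6+34, 17+30, …, 33+4, 57+0) = 57
r[9] = max(4+57, 6+43, 17+34, …, 57+4, 49+0) = 61
r[10] = max(4+61, 6+57, 17+43, …, 49+4, 54+0) = 65
r[11] = max(4+65, 6+61, 17+57, …, 54+4, 68+0) = 74
r[12] = max(4+74, 6+65, 17+61, …, 68+4, 48+0) = 83
r[13] = max(4+83, 6+74, 17+65, …, 48+4, 41+0) = 87
Maximum revenue is $87.
Now minimize piece count subject to staying optimal: for each k, pieces[k] = 1 + min over i with p[i]+r[k−i]=r[k] of pieces[k−i].
pieces[10] = 3
pieces[11] = 2
pieces[12] = 2
pieces[13] = 3

3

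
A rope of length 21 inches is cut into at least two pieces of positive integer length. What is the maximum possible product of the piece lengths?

Let g[k] be the best product for length k (with at least one cut). For each first piece i, the rest contributes max(k−i, g[k−i]).
g[2] = 1·max(1,0) = 1·1 = 1
g[3] = 1·max(2,1) = 1·2 = 2
g[4] = 2·max(2,1) = 2·2 = 4
g[5] = 2·max(3,2) = 2·3 = 6
g[6] = 3·max(3,2) = 3·3 = 9
g[7] = 2·max(5,6) = 2·6 = 12
g[8] = 2·max(6,9) = 2·9 = 18
g[9] = 3·max(6,9) = 3·9 = 27
g[10] = 2·max(8,18) = 2·18 = 36
g[11] = 2·max(9,27) = 2·27 = 54
g[12] = 3·max(9,27) = 3·27 = 81
g[13] = 2·max(11,54) = 2·54 = 108
g[14] = 2·max(12,81) = 2·81 = 162
g[15] = 3·max(12,81) = 3·81 = 243
g[16] = 2·max(14,162) = 2·162 = 324
g[17] = 2·max(15,243) = 2·243 = 486
g[18] = 3·max(15,243) = 3·243 = 729
g[19] = 2·max(17,486) = 2·486 = 972
g[20] = 2·max(18,729) = 2·729 = 1458
g[21] = 3·max(18,729) = 3·729 = 2187
One optimal split: 3 + 3 + 3 + 3 + 3 + 3 + 3; product 3·3·3·3·3·3·3 = 2187.

2187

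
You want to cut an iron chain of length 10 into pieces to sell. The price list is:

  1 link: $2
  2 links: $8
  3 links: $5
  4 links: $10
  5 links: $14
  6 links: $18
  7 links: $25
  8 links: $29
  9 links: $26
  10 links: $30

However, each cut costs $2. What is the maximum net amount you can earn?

35

Let v[k] be the best obtainable value from length k. For each k, try every first piece i and keep the best of price[i] + v[k−i] minus the 2 cut fee when i<k.
v[1] = 2
v[2] = max(2+2-2, 8+0) = 8
v[3] = max(2+8-2, 8+2-2, 5+0) = 8
v[4] = max(2+8-2, 8+8-2, 5+2-2, 10+0) = 14
v[5] = max(2+14-2, 8+8-2, 5+8-2, 10+2-2, 14+0) = 14
v[6] = max(2+14-2, 8+14-2, 5+8-2, 10+8-2, 14+2-2, 18+0) = 20
v[7] = max(2+20-2, 8+14-2, 5+14-2, …, 18+2-2, 25+0) = 25
v[8] = max(2+25-2, 8+20-2, 5+14-2, …, 25+2-2, 29+0) = 29
v[9] = max(2+29-2, 8+25-2, 5+20-2, …, 29+2-2, 26+0) = 31
v[10] = max(2+31-2, 8+29-2, 5+25-2, …, 26+2-2, 30+0) = 35
One optimal plan: pieces 8 + 2 (1 cut) → $37 − $2 = $35.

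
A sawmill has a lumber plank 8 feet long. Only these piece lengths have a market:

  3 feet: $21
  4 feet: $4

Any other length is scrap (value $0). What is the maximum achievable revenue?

Build f[k] bottom-up: f[k] = max over allowed piece i of (p[i] + f[k−i]).
f[1] = 0
f[2] = 0
f[3] = 21
f[4] = max(21+0, 4+0) = 21
f[5] = max(21+0, 4+0) = 21
f[6] = max(21+21, 4+0) = 42
f[7] = max(21+21, 4+21) = 42
f[8] = max(21+21, 4+21) = 42
One optimal cutting: pieces 3 + 3 with 2 feet of scrap → $42.

42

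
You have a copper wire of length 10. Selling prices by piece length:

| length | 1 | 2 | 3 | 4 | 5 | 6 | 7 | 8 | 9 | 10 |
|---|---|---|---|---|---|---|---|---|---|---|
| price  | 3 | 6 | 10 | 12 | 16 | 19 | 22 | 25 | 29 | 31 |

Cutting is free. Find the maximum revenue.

Build best[k] bottom-up: best[k] = max over allowed piece i of (p[i] + best[k−i]).
best[1] = 3
best[2] = max(3+3, 6+0) = 6
best[3] = max(3+6, 6+3, 10+0) = 10
best[4] = max(3+10, 6+6, 10+3, 12+0) = 13
best[5] = max(3+13, 6+10, 10+6, 12+3, 16+0) = 16
best[6] = max(3+16, 6+13, 10+10, 12+6, 16+3, 19+0) = 20
best[7] = max(3+20, 6+16, 10+13, …, 19+3, 22+0) = 23
best[8] = max(3+23, 6+20, 10+16, …, 22+3, 25+0) = 26
best[9] = max(3+26, 6+23, 10+20, …, 25+3, 29+0) = 30
best[10] = max(3+30, 6+26, 10+23, …, 29+3, 31+0) = 33
One optimal cutting: 3 + 3 + 3 + 1 → €10 + €10 + €10 + €3 = €33.

33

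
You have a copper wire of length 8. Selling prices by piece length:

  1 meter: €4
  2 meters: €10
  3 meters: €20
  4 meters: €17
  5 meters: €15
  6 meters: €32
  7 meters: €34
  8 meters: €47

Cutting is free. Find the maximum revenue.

50

Let v[k] be the best obtainable value from length k. For each k, try every first piece i and keep the best of price[i] + v[k−i].
v[1] = 4
v[2] = max(4+4, 10+0) = 10
v[3] = max(4+10, 10+4, 20+0) = 20
v[4] = max(4+20, 10+10, 20+4, 17+0) = 24
v[5] = max(4+24, 10+20, 20+10, 17+4, 15+0) = 30
v[6] = max(4+30, 10+24, 20+20, 17+10, 15+4, 32+0) = 40
v[7] = max(4+40, 10+30, 20+24, …, 32+4, 34+0) = 44
v[8] = max(4+44, 10+40, 20+30, …, 34+4, 47+0) = 50
One optimal cutting: 3 + 3 + 2 → €20 + €20 + €10 = €50.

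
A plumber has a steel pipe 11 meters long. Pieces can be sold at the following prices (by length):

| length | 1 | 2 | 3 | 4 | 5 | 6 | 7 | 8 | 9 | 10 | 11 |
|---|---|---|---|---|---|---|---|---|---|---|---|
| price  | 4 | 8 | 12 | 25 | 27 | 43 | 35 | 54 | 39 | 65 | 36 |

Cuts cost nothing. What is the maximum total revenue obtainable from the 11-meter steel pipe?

72

Consider every possible first cut. R[k] is the best of p[i]+R[k−i] over all sellable i≤k.
R[1] = 4
R[2] = 8  (first piece 1, then R[1]=4)
R[3] = 12  (first piece 1, then R[2]=8)
R[4] = 25
R[5] = 29  (first piece 1, then R[4]=25)
R[6] = 43
R[7] = 47  (first piece 1, then R[6]=43)
R[8] = 54
R[9] = 58  (first piece 1, then R[8]=54)
R[10] = 68  (first piece 4, then R[6]=43)
R[11] = 72  (first piece 1, then R[10]=68)
One optimal cutting: 6 + 4 + 1 → $43 + $25 + $4 = $72.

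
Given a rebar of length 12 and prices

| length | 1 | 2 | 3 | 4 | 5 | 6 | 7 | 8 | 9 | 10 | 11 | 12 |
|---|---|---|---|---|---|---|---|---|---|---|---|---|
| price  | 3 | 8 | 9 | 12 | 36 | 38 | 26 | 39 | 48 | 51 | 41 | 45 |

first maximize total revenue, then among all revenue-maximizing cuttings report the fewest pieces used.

3

Let r[k] be the best obtainable value from length k. For each k, try every first piece i and keep the best of price[i] + r[k−i].
r[1] = 3
r[2] = max(3+3, 8+0) = 8
r[3] = max(3+8, 8+3, 9+0) = 11
r[4] = max(3+11, 8+8, 9+3, 12+0) = 16
r[5] = max(3+16, 8+11, 9+8, 12+3, 36+0) = 36
r[6] = max(3+36, 8+16, 9+11, 12+8, 36+3, 38+0) = 39
r[7] = max(3+39, 8+36, 9+16, …, 38+3, 26+0) = 44
r[8] = max(3+44, 8+39, 9+36, …, 26+3, 39+0) = 47
r[9] = max(3+47, 8+44, 9+39, …, 39+3, 48+0) = 52
r[10] = max(3+52, 8+47, 9+44, …, 48+3, 51+0) = 72
r[11] = max(3+72, 8+52, 9+47, …, 51+3, 41+0) = 75
r[12] = max(3+75, 8+72, 9+52, …, 41+3, 45+0) = 80
Maximum revenue is ₹80.
Now minimize piece count subject to staying optimal: for each k, pieces[k] = 1 + min over i with p[i]+r[k−i]=r[k] of pieces[k−i].
pieces[9] = 3
pieces[10] = 2
pieces[11] = 3
pieces[12] = 3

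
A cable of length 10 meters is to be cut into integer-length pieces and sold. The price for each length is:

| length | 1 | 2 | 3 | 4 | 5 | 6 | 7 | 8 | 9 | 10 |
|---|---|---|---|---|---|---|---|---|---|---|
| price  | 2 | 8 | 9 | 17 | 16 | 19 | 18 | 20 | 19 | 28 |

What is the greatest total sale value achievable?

Consider every possible first cut. v[k] is the best of p[i]+v[k−i] over all sellable i≤k.
v[1] = 2
v[2] = max(2+2, 8+0) = 8
v[3] = max(2+8, 8+2, 9+0) = 10
v[4] = max(2+10, 8+8, 9+2, 17+0) = 17
v[5] = max(2+17, 8+10, 9+8, 17+2, 16+0) = 19
v[6] = max(2+19, 8+17, 9+10, 17+8, 16+2, 19+0) = 25
v[7] = max(2+25, 8+19, 9+17, …, 19+2, 18+0) = 27
v[8] = max(2+27, 8+25, 9+19, …, 18+2, 20+0) = 34
v[9] = max(2+34, 8+27, 9+25, …, 20+2, 19+0) = 36
v[10] = max(2+36, 8+34, 9+27, …, 19+2, 28+0) = 42
One optimal cutting: 4 + 4 + 2 → 17 + 17 + 8 = 42.

42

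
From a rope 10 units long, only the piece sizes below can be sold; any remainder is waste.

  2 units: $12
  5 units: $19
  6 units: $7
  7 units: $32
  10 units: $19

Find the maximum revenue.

Consider every possible first cut. f[k] is the best of p[i]+f[k−i] over all sellable i≤k.
f[1] = 0
f[2] = 12
f[3] = 12
f[4] = 24  (first piece 2, then f[2]=12)
f[5] = max(12+12, 19+0) = 24
f[6] = max(12+24, 19+0, 7+0) = 36
f[7] = max(12+24, 19+12, 7+0, 32+0) = 36
f[8] = max(12+36, 19+12, 7+12, 32+0) = 48
f[9] = max(12+36, 19+24, 7+12, 32+12) = 48
f[10] = max(12+48, 19+24, 7+24, 32+12, 19+0) = 60
One optimal cutting: 2 + 2 + 2 + 2 + 2 → $60.

60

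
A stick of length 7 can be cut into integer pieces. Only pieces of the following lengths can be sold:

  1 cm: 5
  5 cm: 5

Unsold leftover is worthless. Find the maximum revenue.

35

Let r[k] be the best obtainable value from length k. For each k, try every first piece i and keep the best of price[i] + r[k−i].
r[1] = 5
r[2] = 10  (first piece 1, then r[1]=5)
r[3] = 15  (first piece 1, then r[2]=10)
r[4] = 20  (first piece 1, then r[3]=15)
r[5] = 25  (first piece 1, then r[4]=20)
r[6] = 30  (first piece 1, then r[5]=25)
r[7] = 35  (first piece 1, then r[6]=30)
One optimal cutting: 1 + 1 + 1 + 1 + 1 + 1 + 1 → 35.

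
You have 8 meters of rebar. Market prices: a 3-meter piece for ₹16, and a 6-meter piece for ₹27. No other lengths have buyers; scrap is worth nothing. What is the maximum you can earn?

Let best[k] be the best obtainable value from length k. For each k, try every first piece i and keep the best of price[i] + best[k−i].
best[1] = 0
best[2] = 0
best[3] = 16
best[4] = 16
best[5] = 16
best[6] = max(16+16, 27+0) = 32
best[7] = max(16+16, 27+0) = 32
best[8] = max(16+16, 27+0) = 32
One optimal cutting: pieces 3 + 3 with 2 meters of scrap → ₹32.

32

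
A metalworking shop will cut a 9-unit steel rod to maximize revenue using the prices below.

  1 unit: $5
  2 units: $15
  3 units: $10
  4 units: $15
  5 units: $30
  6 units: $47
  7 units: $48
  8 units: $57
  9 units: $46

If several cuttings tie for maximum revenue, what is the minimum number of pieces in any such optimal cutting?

Let r[k] be the best obtainable value from length k. For each k, try every first piece i and keep the best of price[i] + r[k−i].
r[1] = 5
r[2] = max(5+5, 15+0) = 15
r[3] = max(5+15, 15+5, 10+0) = 20
r[4] = max(5+20, 15+15, 10+5, 15+0) = 30
r[5] = max(5+30, 15+20, 10+15, 15+5, 30+0) = 35
r[6] = max(5+35, 15+30, 10+20, 15+15, 30+5, 47+0) = 47
r[7] = max(5+47, 15+35, 10+30, …, 47+5, 48+0) = 52
r[8] = max(5+52, 15+47, 10+35, …, 48+5, 57+0) = 62
r[9] = max(5+62, 15+52, 10+47, …, 57+5, 46+0) = 67
Maximum revenue is $67.
Now minimize piece count subject to staying optimal: for each k, pieces[k] = 1 + min over i with p[i]+r[k−i]=r[k] of pieces[k−i].
pieces[6] = 1
pieces[7] = 2
pieces[8] = 2
pieces[9] = 3

3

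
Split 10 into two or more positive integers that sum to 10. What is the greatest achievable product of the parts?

Fill prod[k] for k=2..10: at each k try every first piece i and multiply by the better of (k−i) uncut or prod[k−i].
prod[2] = 1·max(1,0) = 1·1 = 1
prod[3] = 1·max(2,1) = 1·2 = 2
prod[4] = 2·max(2,1) = 2·2 = 4
prod[5] = 2·max(3,2) = 2·3 = 6
prod[6] = 3·max(3,2) = 3·3 = 9
prod[7] = 2·max(5,6) = 2·6 = 12
prod[8] = 2·max(6,9) = 2·9 = 18
prod[9] = 3·max(6,9) = 3·9 = 27
prod[10] = 2·max(8,18) = 2·18 = 36
One optimal split: 3 + 3 + 2 + 2; product 3·3·2·2 = 36.

36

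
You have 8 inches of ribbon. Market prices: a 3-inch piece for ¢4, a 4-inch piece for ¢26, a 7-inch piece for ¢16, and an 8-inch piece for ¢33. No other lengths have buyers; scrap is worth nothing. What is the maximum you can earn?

52

Let f[k] be the best obtainable value from length k. For each k, try every first piece i and keep the best of price[i] + f[k−i].
f[1] = 0
f[2] = 0
f[3] = 4
f[4] = 26
f[5] = 26
f[6] = 26
f[7] = 30  (first piece 3, then f[4]=26)
f[8] = 52  (first piece 4, then f[4]=26)
One optimal cutting: 4 + 4 → ¢52.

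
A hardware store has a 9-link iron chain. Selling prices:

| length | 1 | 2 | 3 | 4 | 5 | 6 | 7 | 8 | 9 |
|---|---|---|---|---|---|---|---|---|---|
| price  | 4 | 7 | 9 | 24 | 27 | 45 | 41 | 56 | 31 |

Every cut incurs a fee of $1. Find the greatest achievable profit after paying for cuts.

59

Let r[k] be the best obtainable value from length k. For each k, try every first piece i and keep the best of price[i] + r[k−i] minus the 1 cut fee when i<k.
r[1] = 4
r[2] = max(4+4-1, 7+0) = 7
r[3] = max(4+7-1, 7+4-1, 9+0) = 10
r[4] = max(4+10-1, 7+7-1, 9+4-1, 24+0) = 24
r[5] = max(4+24-1, 7+10-1, 9+7-1, 24+4-1, 27+0) = 27
r[6] = max(4+27-1, 7+24-1, 9+10-1, 24+7-1, 27+4-1, 45+0) = 45
r[7] = max(4+45-1, 7+27-1, 9+24-1, …, 45+4-1, 41+0) = 48
r[8] = max(4+48-1, 7+45-1, 9+27-1, …, 41+4-1, 56+0) = 56
r[9] = max(4+56-1, 7+48-1, 9+45-1, …, 56+4-1, 31+0) = 59
One optimal plan: pieces 8 + 1 (1 cut) → $60 − $1 = $59.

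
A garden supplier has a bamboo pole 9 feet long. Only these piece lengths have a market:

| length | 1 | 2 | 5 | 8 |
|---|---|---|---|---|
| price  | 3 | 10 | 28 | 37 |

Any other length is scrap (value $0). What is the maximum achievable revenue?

Let best[k] be the best obtainable value from length k. For each k, try every first piece i and keep the best of price[i] + best[k−i].
best[1] = 3
best[2] = max(3+3, 10+0) = 10
best[3] = max(3+10, 10+3) = 13
best[4] = max(3+13, 10+10) = 20
best[5] = max(3+20, 10+13, 28+0) = 28
best[6] = max(3+28, 10+20, 28+3) = 31
best[7] = max(3+31, 10+28, 28+10) = 38
best[8] = max(3+38, 10+31, 28+13, 37+0) = 41
best[9] = max(3+41, 10+38, 28+20, 37+3) = 48
One optimal cutting: 5 + 2 + 2 → $48.

48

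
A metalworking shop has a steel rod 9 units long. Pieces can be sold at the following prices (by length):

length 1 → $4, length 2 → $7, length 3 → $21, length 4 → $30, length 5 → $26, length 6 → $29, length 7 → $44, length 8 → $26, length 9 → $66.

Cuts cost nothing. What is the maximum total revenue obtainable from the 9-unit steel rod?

Build r[k] bottom-up: r[k] = max over allowed piece i of (p[i] + r[k−i]).
r[1] = 4
r[2] = max(4+4, 7+0) = 8
r[3] = max(4+8, 7+4, 21+0) = 21
r[4] = max(4+21, 7+8, 21+4, 30+0) = 30
r[5] = max(4+30, 7+21, 21+8, 30+4, 26+0) = 34
r[6] = max(4+34, 7+30, 21+21, 30+8, 26+4, 29+0) = 42
r[7] = max(4+42, 7+34, 21+30, …, 29+4, 44+0) = 51
r[8] = max(4+51, 7+42, 21+34, …, 44+4, 26+0) = 60
r[9] = max(4+60, 7+51, 21+42, …, 26+4, 66+0) = 66
Best is to sell the whole 9-unit piece uncut for $66.

66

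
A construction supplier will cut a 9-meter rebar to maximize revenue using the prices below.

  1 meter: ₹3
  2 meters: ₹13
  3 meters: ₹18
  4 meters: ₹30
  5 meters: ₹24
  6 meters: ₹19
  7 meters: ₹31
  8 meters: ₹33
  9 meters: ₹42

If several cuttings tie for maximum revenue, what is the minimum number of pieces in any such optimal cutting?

Build r[k] bottom-up: r[k] = max over allowed piece i of (p[i] + r[k−i]).
r[1] = 3
r[2] = 13
r[3] = 18
r[4] = 30
r[5] = 33  (first piece 1, then r[4]=30)
r[6] = 43  (first piece 2, then r[4]=30)
r[7] = 48  (first piece 3, then r[4]=30)
r[8] = 60  (first piece 4, then r[4]=30)
r[9] = 63  (first piece 1, then r[8]=60)
Maximum revenue is ₹63.
Now minimize piece count subject to staying optimal: for each k, pieces[k] = 1 + min over i with p[i]+r[k−i]=r[k] of pieces[k−i].
pieces[6] = 2
pieces[7] = 2
pieces[8] = 2
pieces[9] = 3

3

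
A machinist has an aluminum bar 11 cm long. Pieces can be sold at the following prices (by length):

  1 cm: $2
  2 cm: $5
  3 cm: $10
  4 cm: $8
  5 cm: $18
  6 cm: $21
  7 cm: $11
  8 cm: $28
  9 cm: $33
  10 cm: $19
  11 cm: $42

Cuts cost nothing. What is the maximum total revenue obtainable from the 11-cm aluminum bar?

Consider every possible first cut. R[k] is the best of p[i]+R[k−i] over all sellable i≤k.
R[1] = 2
R[2] = max(2+2, 5+0) = 5
R[3] = max(2+5, 5+2, 10+0) = 10
R[4] = max(2+10, 5+5, 10+2, 8+0) = 12
R[5] = max(2+12, 5+10, 10+5, 8+2, 18+0) = 18
R[6] = max(2+18, 5+12, 10+10, 8+5, 18+2, 21+0) = 21
R[7] = max(2+21, 5+18, 10+12, …, 21+2, 11+0) = 23
R[8] = max(2+23, 5+21, 10+18, …, 11+2, 28+0) = 28
R[9] = max(2+28, 5+23, 10+21, …, 28+2, 33+0) = 33
R[10] = max(2+33, 5+28, 10+23, …, 33+2, 19+0) = 36
R[11] = max(2+36, 5+33, 10+28, …, 19+2, 42+0) = 42
Best is to sell the whole 11-cm piece uncut for $42.

42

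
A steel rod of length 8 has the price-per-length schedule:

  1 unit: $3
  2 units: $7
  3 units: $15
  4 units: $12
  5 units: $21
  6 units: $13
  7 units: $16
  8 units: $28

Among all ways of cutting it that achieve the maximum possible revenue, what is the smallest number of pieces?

Let r[k] be the best obtainable value from length k. For each k, try every first piece i and keep the best of price[i] + r[k−i].
r[1] = 3
r[2] = 7
r[3] = 15
r[4] = 18  (first piece 1, then r[3]=15)
r[5] = 22  (first piece 2, then r[3]=15)
r[6] = 30  (first piece 3, then r[3]=15)
r[7] = 33  (first piece 1, then r[6]=30)
r[8] = 37  (first piece 2, then r[6]=30)
Maximum revenue is $37.
Now minimize piece count subject to staying optimal: for each k, pieces[k] = 1 + min over i with p[i]+r[k−i]=r[k] of pieces[k−i].
pieces[5] = 2
pieces[6] = 2
pieces[7] = 3
pieces[8] = 3

3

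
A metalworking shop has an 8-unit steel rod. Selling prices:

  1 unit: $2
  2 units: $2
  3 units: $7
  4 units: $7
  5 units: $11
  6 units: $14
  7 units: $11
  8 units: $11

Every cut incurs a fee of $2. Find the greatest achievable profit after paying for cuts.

Build r[k] bottom-up: r[k] = max over allowed piece i of (p[i] + r[k−i]) − 2 per cut.
r[1] = 2
r[2] = max(2+2-2, 2+0) = 2
r[3] = max(2+2-2, 2+2-2, 7+0) = 7
r[4] = max(2+7-2, 2+2-2, 7+2-2, 7+0) = 7
r[5] = max(2+7-2, 2+7-2, 7+2-2, 7+2-2, 11+0) = 11
r[6] = max(2+11-2, 2+7-2, 7+7-2, 7+2-2, 11+2-2, 14+0) = 14
r[7] = max(2+14-2, 2+11-2, 7+7-2, …, 14+2-2, 11+0) = 14
r[8] = max(2+14-2, 2+14-2, 7+11-2, …, 11+2-2, 11+0) = 16
One optimal plan: pieces 5 + 3 (1 cut) → $18 − $2 = $16.

16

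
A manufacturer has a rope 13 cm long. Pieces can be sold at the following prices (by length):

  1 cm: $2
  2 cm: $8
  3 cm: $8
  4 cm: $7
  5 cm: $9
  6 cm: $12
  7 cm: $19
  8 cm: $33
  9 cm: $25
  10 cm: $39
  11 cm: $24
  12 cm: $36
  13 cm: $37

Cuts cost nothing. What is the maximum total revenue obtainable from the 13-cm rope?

Consider every possible first cut. best[k] is the best of p[i]+best[k−i] over all sellable i≤k.
best[1] = 2
best[2] = max(2+2, 8+0) = 8
best[3] = max(2+8, 8+2, 8+0) = 10
best[4] = max(2+10, 8+8, 8+2, 7+0) = 16
best[5] = max(2+16, 8+10, 8+8, 7+2, 9+0) = 18
best[6] = max(2+18, 8+16, 8+10, 7+8, 9+2, 12+0) = 24
best[7] = max(2+24, 8+18, 8+16, …, 12+2, 19+0) = 26
best[8] = max(2+26, 8+24, 8+18, …, 19+2, 33+0) = 33
best[9] = max(2+33, 8+26, 8+24, …, 33+2, 25+0) = 35
best[10] = max(2+35, 8+33, 8+26, …, 25+2, 39+0) = 41
best[11] = max(2+41, 8+35, 8+33, …, 39+2, 24+0) = 43
best[12] = max(2+43, 8+41, 8+35, …, 24+2, 36+0) = 49
best[13] = max(2+49, 8+43, 8+41, …, 36+2, 37+0) = 51
One optimal cutting: 8 + 2 + 2 + 1 → $33 + $8 + $8 + $2 = $51.

51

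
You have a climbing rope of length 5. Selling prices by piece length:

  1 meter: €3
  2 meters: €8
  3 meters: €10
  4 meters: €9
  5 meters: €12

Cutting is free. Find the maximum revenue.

19

Consider every possible first cut. best[k] is the best of p[i]+best[k−i] over all sellable i≤k.
best[1] = 3
best[2] = 8
best[3] = 11  (first piece 1, then best[2]=8)
best[4] = 16  (first piece 2, then best[2]=8)
best[5] = 19  (first piece 1, then best[4]=16)
One optimal cutting: 2 + 2 + 1 → €8 + €8 + €3 = €19.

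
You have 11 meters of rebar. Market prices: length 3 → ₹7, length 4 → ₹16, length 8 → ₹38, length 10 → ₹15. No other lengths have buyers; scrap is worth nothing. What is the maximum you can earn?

45

Consider every possible first cut. f[k] is the best of p[i]+f[k−i] over all sellable i≤k.
f[1] = 0
f[2] = 0
f[3] = 7
f[4] = 16
f[5] = 16
f[6] = 16
f[7] = 23  (first piece 3, then f[4]=16)
f[8] = 38
f[9] = 38
f[10] = 38
f[11] = 45  (first piece 3, then f[8]=38)
One optimal cutting: 8 + 3 → ₹45.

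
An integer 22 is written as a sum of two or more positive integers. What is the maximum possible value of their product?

Let P[k] be the best product for length k (with at least one cut). For each first piece i, the rest contributes max(k−i, P[k−i]).
P[2] = 1*max(1,0) = 1*1 = 1
P[3] = 1*max(2,1) = 1*2 = 2
P[4] = 2*max(2,1) = 2*2 = 4
P[5] = 2*max(3,2) = 2*3 = 6
P[6] = 3*max(3,2) = 3*3 = 9
P[7] = 2*max(5,6) = 2*6 = 12
P[8] = 2*max(6,9) = 2*9 = 18
P[9] = 3*max(6,9) = 3*9 = 27
P[10] = 2*max(8,18) = 2*18 = 36
P[11] = 2*max(9,27) = 2*27 = 54
P[12] = 3*max(9,27) = 3*27 = 81
P[13] = 2*max(11,54) = 2*54 = 108
P[14] = 2*max(12,81) = 2*81 = 162
P[15] = 3*max(12,81) = 3*81 = 243
P[16] = 2*max(14,162) = 2*162 = 324
P[17] = 2*max(15,243) = 2*243 = 486
P[18] = 3*max(15,243) = 3*243 = 729
P[19] = 2*max(17,486) = 2*486 = 972
P[20] = 2*max(18,729) = 2*729 = 1458
P[21] = 3*max(18,729) = 3*729 = 2187
P[22] = 2*max(20,1458) = 2*1458 = 2916
One optimal split: 3 + 3 + 3 + 3 + 3 + 3 + 2 + 2; product 3*3*3*3*3*3*2*2 = 2916.

2916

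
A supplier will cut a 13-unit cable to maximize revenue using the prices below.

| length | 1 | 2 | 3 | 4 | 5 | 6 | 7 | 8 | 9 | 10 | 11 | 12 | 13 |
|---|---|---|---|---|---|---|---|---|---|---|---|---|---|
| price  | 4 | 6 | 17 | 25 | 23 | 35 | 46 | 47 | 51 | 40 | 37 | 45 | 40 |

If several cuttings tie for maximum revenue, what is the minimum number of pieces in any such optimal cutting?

2

Build r[k] bottom-up: r[k] = max over allowed piece i of (p[i] + r[k−i]).
r[1] = 4
r[2] = max(4+4, 6+0) = 8
r[3] = max(4+8, 6+4, 17+0) = 17
r[4] = max(4+17, 6+8, 17+4, 25+0) = 25
r[5] = max(4+25, 6+17, 17+8, 25+4, 23+0) = 29
r[6] = max(4+29, 6+25, 17+17, 25+8, 23+4, 35+0) = 35
r[7] = max(4+35, 6+29, 17+25, …, 35+4, 46+0) = 46
r[8] = max(4+46, 6+35, 17+29, …, 46+4, 47+0) = 50
r[9] = max(4+50, 6+46, 17+35, …, 47+4, 51+0) = 54
r[10] = max(4+54, 6+50, 17+46, …, 51+4, 40+0) = 63
r[11] = max(4+63, 6+54, 17+50, …, 40+4, 37+0) = 71
r[12] = max(4+71, 6+63, 17+54, …, 37+4, 45+0) = 75
r[13] = max(4+75, 6+71, 17+63, …, 45+4, 40+0) = 81
Maximum revenue is €81.
Now minimize piece count subject to staying optimal: for each k, pieces[k] = 1 + min over i with p[i]+r[k−i]=r[k] of pieces[k−i].
pieces[10] = 2
pieces[11] = 2
pieces[12] = 3
pieces[13] = 2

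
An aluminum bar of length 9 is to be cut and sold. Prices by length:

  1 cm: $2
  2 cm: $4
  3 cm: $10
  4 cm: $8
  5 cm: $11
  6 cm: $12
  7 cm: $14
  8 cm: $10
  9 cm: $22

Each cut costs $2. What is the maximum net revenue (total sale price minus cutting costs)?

26

Let net[k] be the best obtainable value from length k. For each k, try every first piece i and keep the best of price[i] + net[k−i] minus the 2 cut fee when i<k.
net[1] = 2
net[2] = 4
net[3] = 10
net[4] = 10  (first piece 1, then net[3]=10)
net[5] = 12  (first piece 2, then net[3]=10)
net[6] = 18  (first piece 3, then net[3]=10)
net[7] = 18  (first piece 1, then net[6]=18)
net[8] = 20  (first piece 2, then net[6]=18)
net[9] = 26  (first piece 3, then net[6]=18)
One optimal plan: pieces 3 + 3 + 3 (2 cuts) → $30 − $4 = $26.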